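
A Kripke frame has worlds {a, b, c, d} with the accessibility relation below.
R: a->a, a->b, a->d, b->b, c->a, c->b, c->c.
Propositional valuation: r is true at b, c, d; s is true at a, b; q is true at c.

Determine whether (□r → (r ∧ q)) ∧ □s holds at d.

No

At d: □r → (r ∧ q) is false, □s is true, so (□r → (r ∧ q)) ∧ □s is false.
  At d: □r is true, r ∧ q is false, so □r → (r ∧ q) is false.
    At d: no accessible worlds, so □r holds vacuously.
  At d: no accessible worlds, so □s holds vacuously.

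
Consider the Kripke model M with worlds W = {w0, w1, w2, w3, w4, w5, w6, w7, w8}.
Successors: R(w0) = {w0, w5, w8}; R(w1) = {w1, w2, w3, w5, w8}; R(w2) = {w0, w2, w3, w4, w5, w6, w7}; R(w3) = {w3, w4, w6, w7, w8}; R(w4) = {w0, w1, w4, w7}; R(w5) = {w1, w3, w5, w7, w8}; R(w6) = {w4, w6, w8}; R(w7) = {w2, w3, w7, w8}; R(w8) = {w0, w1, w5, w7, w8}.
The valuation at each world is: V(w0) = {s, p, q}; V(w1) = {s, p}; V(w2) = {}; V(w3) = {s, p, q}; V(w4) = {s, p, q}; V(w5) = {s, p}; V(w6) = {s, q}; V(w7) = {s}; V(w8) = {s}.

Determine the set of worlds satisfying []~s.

none

Let φ = []~s. Evaluate φ at each world:
  w0 (successors {w0, w5, w8}): φ is false.
  w1 (successors {w1, w2, w3, w5, w8}): φ is false.
  w2 (successors {w0, w2, w3, w4, w5, w6, w7}): φ is false.
  w3 (successors {w3, w4, w6, w7, w8}): φ is false.
  w4 (successors {w0, w1, w4, w7}): φ is false.
  w5 (successors {w1, w3, w5, w7, w8}): φ is false.
  w6 (successors {w4, w6, w8}): φ is false.
  w7 (successors {w2, w3, w7, w8}): φ is false.
  w8 (successors {w0, w1, w5, w7, w8}): φ is false.
For instance, at w1:
  At w1: []~s requires ~s at every successor {w1, w2, w3, w5, w8}.
    ~s fails at w1, so []~s is false at w1.
Satisfying worlds: none.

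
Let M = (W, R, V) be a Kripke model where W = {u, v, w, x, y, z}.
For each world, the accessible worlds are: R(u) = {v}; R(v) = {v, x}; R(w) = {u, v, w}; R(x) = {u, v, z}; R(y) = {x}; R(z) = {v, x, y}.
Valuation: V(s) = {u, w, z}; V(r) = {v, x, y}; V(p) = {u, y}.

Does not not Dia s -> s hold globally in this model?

Recall that Dia ψ holds at a world iff ψ holds at some accessible world.
Let φ = not not Dia s -> s. Evaluate φ at each world:
  u (successors {v}): φ is true.
  v (successors {v, x}): φ is true.
  w (successors {u, v, w}): φ is true.
  x (successors {u, v, z}): φ is false.
  y (successors {x}): φ is true.
  z (successors {v, x, y}): φ is true.
Detail at x (counterexample):
  At x: not not Dia s is true, s is false, so not not Dia s -> s is false.
    At x: not Dia s is false, so not not Dia s is true.
      At x: Dia s is true, so not Dia s is false.

No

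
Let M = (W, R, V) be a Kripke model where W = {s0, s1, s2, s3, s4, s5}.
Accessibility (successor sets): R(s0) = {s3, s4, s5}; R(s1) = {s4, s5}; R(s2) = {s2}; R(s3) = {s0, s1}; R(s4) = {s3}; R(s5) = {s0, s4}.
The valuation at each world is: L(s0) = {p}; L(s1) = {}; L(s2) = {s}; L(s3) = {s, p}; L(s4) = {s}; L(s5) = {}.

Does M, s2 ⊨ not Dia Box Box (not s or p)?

At s2: Dia Box Box (not s or p) is false, so not Dia Box Box (not s or p) is true.
  At s2: Dia Box Box (not s or p) requires Box Box (not s or p) at some successor in {s2}.
    At s2: Box Box (not s or p) is false.
  So Dia Box Box (not s or p) is false at s2.

Yes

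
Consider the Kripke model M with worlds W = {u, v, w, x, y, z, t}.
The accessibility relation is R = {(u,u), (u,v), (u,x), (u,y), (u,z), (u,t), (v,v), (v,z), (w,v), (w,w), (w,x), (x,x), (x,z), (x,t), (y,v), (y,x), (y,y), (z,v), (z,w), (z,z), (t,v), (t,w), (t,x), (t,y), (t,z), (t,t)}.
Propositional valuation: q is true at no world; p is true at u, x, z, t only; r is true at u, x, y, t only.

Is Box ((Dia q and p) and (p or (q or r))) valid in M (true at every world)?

No

Let φ = Box ((Dia q and p) and (p or (q or r))). Evaluate φ at each world:
  u (successors {u, v, x, y, z, t}): φ is false.
  v (successors {v, z}): φ is false.
  w (successors {v, w, x}): φ is false.
  x (successors {x, z, t}): φ is false.
  y (successors {v, x, y}): φ is false.
  z (successors {v, w, z}): φ is false.
  t (successors {v, w, x, y, z, t}): φ is false.
Detail at u (counterexample):
  At u: Box ((Dia q and p) and (p or (q or r))) requires (Dia q and p) and (p or (q or r)) at every successor {u, v, x, y, z, t}.
    (Dia q and p) and (p or (q or r)) fails at u, so Box ((Dia q and p) and (p or (q or r))) is false at u.
      At u: Dia q and p is false, p or (q or r) is true, so (Dia q and p) and (p or (q or r)) is false.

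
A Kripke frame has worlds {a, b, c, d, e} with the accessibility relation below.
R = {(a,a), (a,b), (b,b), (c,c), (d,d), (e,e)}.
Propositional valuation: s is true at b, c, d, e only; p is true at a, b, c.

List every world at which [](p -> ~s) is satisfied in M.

Let φ = [](p -> ~s). Evaluate φ at each world:
  a (successors {a, b}): φ is false.
  b (successors {b}): φ is false.
  c (successors {c}): φ is false.
  d (successors {d}): φ is true.
  e (successors {e}): φ is true.
For instance, at a:
  At a: [](p -> ~s) requires p -> ~s at every successor {a, b}.
    p -> ~s fails at b, so [](p -> ~s) is false at a.
Satisfying worlds: {d, e}

d, e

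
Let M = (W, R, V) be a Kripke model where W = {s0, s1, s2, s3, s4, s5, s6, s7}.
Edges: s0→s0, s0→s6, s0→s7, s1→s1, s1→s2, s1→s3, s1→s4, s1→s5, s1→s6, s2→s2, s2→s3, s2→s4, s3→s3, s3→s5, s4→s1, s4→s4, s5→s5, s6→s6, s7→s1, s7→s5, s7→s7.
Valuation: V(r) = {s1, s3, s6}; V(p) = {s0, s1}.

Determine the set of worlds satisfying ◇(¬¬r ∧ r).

s0, s1, s2, s3, s4, s6, s7

Let φ = ◇(¬¬r ∧ r). Evaluate φ at each world:
  s0 (successors {s0, s6, s7}): φ is true.
  s1 (successors {s1, s2, s3, s4, s5, s6}): φ is true.
  s2 (successors {s2, s3, s4}): φ is true.
  s3 (successors {s3, s5}): φ is true.
  s4 (successors {s1, s4}): φ is true.
  s5 (successors {s5}): φ is false.
  s6 (successors {s6}): φ is true.
  s7 (successors {s1, s5, s7}): φ is true.
For instance, at s7:
  At s7: ◇(¬¬r ∧ r) requires ¬¬r ∧ r at some successor in {s1, s5, s7}.
    ¬¬r ∧ r holds at s1, so ◇(¬¬r ∧ r) is true at s7.
Satisfying worlds: {s0, s1, s2, s3, s4, s6, s7}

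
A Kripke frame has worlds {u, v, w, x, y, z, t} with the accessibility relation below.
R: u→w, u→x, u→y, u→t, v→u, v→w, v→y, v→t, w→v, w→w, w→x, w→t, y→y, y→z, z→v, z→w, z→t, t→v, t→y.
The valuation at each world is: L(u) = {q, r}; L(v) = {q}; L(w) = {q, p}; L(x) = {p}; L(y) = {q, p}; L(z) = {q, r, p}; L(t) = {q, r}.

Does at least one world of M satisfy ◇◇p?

Let φ = ◇◇p. Evaluate φ at each world:
  u (successors {w, x, y, t}): φ is true.
  v (successors {u, w, y, t}): φ is true.
  w (successors {v, w, x, t}): φ is true.
  x (successors ∅): φ is false.
  y (successors {y, z}): φ is true.
  z (successors {v, w, t}): φ is true.
  t (successors {v, y}): φ is true.
Detail at u (witness):
  At u: ◇◇p requires ◇p at some successor in {w, x, y, t}.
    ◇p holds at w, so ◇◇p is true at u.
      At w: ◇p requires p at some successor in {v, w, x, t}.
        p holds at w, so ◇p is true at w.

Yes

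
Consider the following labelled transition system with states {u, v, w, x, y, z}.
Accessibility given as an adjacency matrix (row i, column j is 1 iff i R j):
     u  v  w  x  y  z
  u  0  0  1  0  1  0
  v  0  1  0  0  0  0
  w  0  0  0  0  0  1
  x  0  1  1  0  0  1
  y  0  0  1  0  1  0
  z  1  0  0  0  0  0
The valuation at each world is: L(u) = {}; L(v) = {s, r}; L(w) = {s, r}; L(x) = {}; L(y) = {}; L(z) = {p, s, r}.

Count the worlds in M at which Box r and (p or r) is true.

2

Let φ = Box r and (p or r). Evaluate φ at each world:
  u (successors {w, y}): φ is false.
  v (successors {v}): φ is true.
  w (successors {z}): φ is true.
  x (successors {v, w, z}): φ is false.
  y (successors {w, y}): φ is false.
  z (successors {u}): φ is false.
For instance, at y:
  At y: Box r is false, p or r is false, so Box r and (p or r) is false.
    At y: Box r requires r at every successor {w, y}.
      r fails at y, so Box r is false at y.
Satisfying worlds: {v, w}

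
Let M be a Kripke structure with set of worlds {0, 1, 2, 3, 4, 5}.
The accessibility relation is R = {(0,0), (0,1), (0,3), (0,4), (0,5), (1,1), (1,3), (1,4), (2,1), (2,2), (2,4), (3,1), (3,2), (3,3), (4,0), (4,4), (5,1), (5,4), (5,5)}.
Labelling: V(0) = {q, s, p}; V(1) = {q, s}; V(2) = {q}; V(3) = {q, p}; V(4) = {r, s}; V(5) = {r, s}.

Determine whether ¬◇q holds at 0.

Recall that ◇ψ holds at a world iff ψ holds at some accessible world.
At 0: ◇q is true, so ¬◇q is false.
  At 0: ◇q requires q at some successor in {0, 1, 3, 4, 5}.
    q holds at 0, so ◇q is true at 0.

No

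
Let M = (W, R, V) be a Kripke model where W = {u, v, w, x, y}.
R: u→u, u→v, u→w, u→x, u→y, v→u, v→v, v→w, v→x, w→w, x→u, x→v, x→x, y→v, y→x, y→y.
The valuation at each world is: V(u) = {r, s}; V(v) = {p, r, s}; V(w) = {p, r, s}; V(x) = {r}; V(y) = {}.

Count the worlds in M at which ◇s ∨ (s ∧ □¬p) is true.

Let φ = ◇s ∨ (s ∧ □¬p). Evaluate φ at each world:
  u (successors {u, v, w, x, y}): φ is true.
  v (successors {u, v, w, x}): φ is true.
  w (successors {w}): φ is true.
  x (successors {u, v, x}): φ is true.
  y (successors {v, x, y}): φ is true.
For instance, at v:
  At v: ◇s is true, s ∧ □¬p is false, so ◇s ∨ (s ∧ □¬p) is true.
    At v: ◇s requires s at some successor in {u, v, w, x}.
      s holds at u, so ◇s is true at v.
    At v: s is true, □¬p is false, so s ∧ □¬p is false.
      At v: □¬p requires ¬p at every successor {u, v, w, x}.
        ¬p fails at v, so □¬p is false at v.
Satisfying worlds: {u, v, w, x, y}

5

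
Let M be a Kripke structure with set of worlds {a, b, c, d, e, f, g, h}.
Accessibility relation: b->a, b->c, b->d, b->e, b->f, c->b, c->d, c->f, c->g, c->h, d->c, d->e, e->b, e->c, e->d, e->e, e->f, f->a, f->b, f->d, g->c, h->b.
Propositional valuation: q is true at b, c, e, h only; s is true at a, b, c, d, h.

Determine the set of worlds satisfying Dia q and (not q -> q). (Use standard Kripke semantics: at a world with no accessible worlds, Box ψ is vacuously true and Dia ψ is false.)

b, c, e, h

Recall that Dia ψ holds at a world iff ψ holds at some accessible world.
Let φ = Dia q and (not q -> q). Evaluate φ at each world:
  a (successors ∅): φ is false.
  b (successors {a, c, d, e, f}): φ is true.
  c (successors {b, d, f, g, h}): φ is true.
  d (successors {c, e}): φ is false.
  e (successors {b, c, d, e, f}): φ is true.
  f (successors {a, b, d}): φ is false.
  g (successors {c}): φ is false.
  h (successors {b}): φ is true.
For instance, at b:
  At b: Dia q is true, not q -> q is true, so Dia q and (not q -> q) is true.
    At b: Dia q requires q at some successor in {a, c, d, e, f}.
      q holds at c, so Dia q is true at b.
Satisfying worlds: {b, c, e, h}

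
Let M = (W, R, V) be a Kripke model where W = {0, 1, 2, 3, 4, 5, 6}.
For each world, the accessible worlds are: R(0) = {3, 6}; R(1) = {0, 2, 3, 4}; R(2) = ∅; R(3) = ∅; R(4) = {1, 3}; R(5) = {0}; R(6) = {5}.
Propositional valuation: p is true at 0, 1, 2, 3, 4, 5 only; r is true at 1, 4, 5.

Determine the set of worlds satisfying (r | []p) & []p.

1, 2, 3, 4, 5, 6

Let φ = (r | []p) & []p. Evaluate φ at each world:
  0 (successors {3, 6}): φ is false.
  1 (successors {0, 2, 3, 4}): φ is true.
  2 (successors ∅): φ is true.
  3 (successors ∅): φ is true.
  4 (successors {1, 3}): φ is true.
  5 (successors {0}): φ is true.
  6 (successors {5}): φ is true.
For instance, at 6:
  At 6: r | []p is true, []p is true, so (r | []p) & []p is true.
    At 6: r is false, []p is true, so r | []p is true.
      At 6: []p requires p at every successor {5}.
        At 5: p is true.
      So []p is true at 6.
    At 6: []p requires p at every successor {5}.
      At 5: p is true.
    So []p is true at 6.
Satisfying worlds: {1, 2, 3, 4, 5, 6}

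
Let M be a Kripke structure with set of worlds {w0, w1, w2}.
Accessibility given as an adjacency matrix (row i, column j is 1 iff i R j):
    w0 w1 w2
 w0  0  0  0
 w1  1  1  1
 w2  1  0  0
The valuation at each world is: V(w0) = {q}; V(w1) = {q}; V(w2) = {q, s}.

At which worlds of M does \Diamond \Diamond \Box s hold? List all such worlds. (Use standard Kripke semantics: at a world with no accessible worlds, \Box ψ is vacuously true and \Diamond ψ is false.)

w1

Let φ = \Diamond \Diamond \Box s. Evaluate φ at each world:
  w0 (successors ∅): φ is false.
  w1 (successors {w0, w1, w2}): φ is true.
  w2 (successors {w0}): φ is false.
For instance, at w1:
  At w1: \Diamond \Diamond \Box s requires \Diamond \Box s at some successor in {w0, w1, w2}.
    \Diamond \Box s holds at w1, so \Diamond \Diamond \Box s is true at w1.
      At w1: \Diamond \Box s requires \Box s at some successor in {w0, w1, w2}.
        \Box s holds at w0, so \Diamond \Box s is true at w1.
Satisfying worlds: {w1}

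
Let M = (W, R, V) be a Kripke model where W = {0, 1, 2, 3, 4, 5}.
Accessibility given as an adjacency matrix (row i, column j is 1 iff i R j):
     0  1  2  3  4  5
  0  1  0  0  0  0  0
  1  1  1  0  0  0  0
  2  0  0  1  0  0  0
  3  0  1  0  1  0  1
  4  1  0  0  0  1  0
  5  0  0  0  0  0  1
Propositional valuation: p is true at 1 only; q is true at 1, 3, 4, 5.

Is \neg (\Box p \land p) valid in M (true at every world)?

Let φ = \neg (\Box p \land p). Evaluate φ at each world:
  0 (successors {0}): φ is true.
  1 (successors {0, 1}): φ is true.
  2 (successors {2}): φ is true.
  3 (successors {1, 3, 5}): φ is true.
  4 (successors {0, 4}): φ is true.
  5 (successors {5}): φ is true.
For instance, at 4:
  At 4: \Box p \land p is false, so \neg (\Box p \land p) is true.
    At 4: \Box p is false, p is false, so \Box p \land p is false.
      At 4: \Box p requires p at every successor {0, 4}.
        p fails at 0, so \Box p is false at 4.

Yes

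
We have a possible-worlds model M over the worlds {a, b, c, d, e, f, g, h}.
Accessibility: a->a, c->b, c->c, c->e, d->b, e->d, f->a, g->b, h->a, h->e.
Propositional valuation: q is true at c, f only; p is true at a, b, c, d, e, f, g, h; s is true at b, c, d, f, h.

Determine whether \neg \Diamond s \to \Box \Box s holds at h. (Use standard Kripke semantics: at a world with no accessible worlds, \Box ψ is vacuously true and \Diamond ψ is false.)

No

At h: \neg \Diamond s is true, \Box \Box s is false, so \neg \Diamond s \to \Box \Box s is false.
  At h: \Diamond s is false, so \neg \Diamond s is true.
    At h: \Diamond s requires s at some successor in {a, e}.
      At a: s is false.
      At e: s is false.
    So \Diamond s is false at h.
  At h: \Box \Box s requires \Box s at every successor {a, e}.
    \Box s fails at a, so \Box \Box s is false at h.
      At a: \Box s requires s at every successor {a}.
        s fails at a, so \Box s is false at a.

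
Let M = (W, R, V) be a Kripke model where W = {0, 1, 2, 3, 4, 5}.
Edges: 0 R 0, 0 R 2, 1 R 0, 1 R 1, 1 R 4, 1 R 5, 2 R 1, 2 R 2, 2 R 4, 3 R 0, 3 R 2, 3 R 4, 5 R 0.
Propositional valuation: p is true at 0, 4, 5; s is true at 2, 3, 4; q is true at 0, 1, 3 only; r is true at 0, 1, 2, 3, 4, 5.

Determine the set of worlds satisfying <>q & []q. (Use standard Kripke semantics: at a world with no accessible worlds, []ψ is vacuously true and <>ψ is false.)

Let φ = <>q & []q. Evaluate φ at each world:
  0 (successors {0, 2}): φ is false.
  1 (successors {0, 1, 4, 5}): φ is false.
  2 (successors {1, 2, 4}): φ is false.
  3 (successors {0, 2, 4}): φ is false.
  4 (successors ∅): φ is false.
  5 (successors {0}): φ is true.
For instance, at 5:
  At 5: <>q is true, []q is true, so <>q & []q is true.
    At 5: <>q requires q at some successor in {0}.
      q holds at 0, so <>q is true at 5.
    At 5: []q requires q at every successor {0}.
      At 0: q is true.
    So []q is true at 5.
Satisfying worlds: {5}

5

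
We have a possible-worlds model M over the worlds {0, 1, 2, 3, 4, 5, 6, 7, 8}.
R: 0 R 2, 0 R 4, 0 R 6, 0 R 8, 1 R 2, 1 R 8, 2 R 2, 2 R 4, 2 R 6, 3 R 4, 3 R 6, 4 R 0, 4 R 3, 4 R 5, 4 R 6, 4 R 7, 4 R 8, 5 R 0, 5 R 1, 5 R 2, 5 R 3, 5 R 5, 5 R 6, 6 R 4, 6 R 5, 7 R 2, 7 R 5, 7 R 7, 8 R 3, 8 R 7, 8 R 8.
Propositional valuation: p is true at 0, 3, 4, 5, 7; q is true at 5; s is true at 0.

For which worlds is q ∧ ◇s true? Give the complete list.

5

Recall that ◇ψ holds at a world iff ψ holds at some accessible world.
Let φ = q ∧ ◇s. Evaluate φ at each world:
  0 (successors {2, 4, 6, 8}): φ is false.
  1 (successors {2, 8}): φ is false.
  2 (successors {2, 4, 6}): φ is false.
  3 (successors {4, 6}): φ is false.
  4 (successors {0, 3, 5, 6, 7, 8}): φ is false.
  5 (successors {0, 1, 2, 3, 5, 6}): φ is true.
  6 (successors {4, 5}): φ is false.
  7 (successors {2, 5, 7}): φ is false.
  8 (successors {3, 7, 8}): φ is false.
For instance, at 0:
  At 0: q is false, ◇s is false, so q ∧ ◇s is false.
    At 0: ◇s requires s at some successor in {2, 4, 6, 8}.
      At 2: s is false.
      At 4: s is false.
      At 6: s is false.
      At 8: s is false.
    So ◇s is false at 0.
Satisfying worlds: {5}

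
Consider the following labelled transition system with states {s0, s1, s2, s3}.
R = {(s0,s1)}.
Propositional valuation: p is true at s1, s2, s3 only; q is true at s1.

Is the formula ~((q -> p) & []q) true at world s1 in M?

No

At s1: (q -> p) & []q is true, so ~((q -> p) & []q) is false.
  At s1: q -> p is true, []q is true, so (q -> p) & []q is true.
    At s1: no accessible worlds, so []q holds vacuously.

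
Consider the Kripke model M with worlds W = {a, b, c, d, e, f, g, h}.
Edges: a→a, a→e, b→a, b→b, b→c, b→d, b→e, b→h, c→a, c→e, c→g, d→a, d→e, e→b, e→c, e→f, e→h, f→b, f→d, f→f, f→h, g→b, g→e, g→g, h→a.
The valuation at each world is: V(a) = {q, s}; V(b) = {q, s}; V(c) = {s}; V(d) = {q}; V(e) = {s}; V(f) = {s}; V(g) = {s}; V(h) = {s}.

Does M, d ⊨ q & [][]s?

Yes

Recall that []ψ holds at a world iff ψ holds at every accessible world, and <>ψ holds iff ψ holds at some accessible world.
At d: q is true, [][]s is true, so q & [][]s is true.
  At d: [][]s requires []s at every successor {a, e}.
      At a: []s requires s at every successor {a, e}.
        At a: s is true.
        At e: s is true.
      So []s is true at a.
      At e: []s requires s at every successor {b, c, f, h}.
        At b: s is true.
        At c: s is true.
        At f: s is true.
        At h: s is true.
      So []s is true at e.
  So [][]s is true at d.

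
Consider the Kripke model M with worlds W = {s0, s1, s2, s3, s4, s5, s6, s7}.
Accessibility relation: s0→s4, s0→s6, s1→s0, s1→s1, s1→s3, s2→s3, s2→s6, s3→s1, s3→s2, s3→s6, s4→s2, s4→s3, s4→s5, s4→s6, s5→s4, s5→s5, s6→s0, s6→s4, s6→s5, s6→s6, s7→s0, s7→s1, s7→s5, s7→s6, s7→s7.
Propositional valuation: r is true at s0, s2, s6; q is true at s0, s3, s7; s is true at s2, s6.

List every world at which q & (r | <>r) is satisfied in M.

s0, s3, s7

Let φ = q & (r | <>r). Evaluate φ at each world:
  s0 (successors {s4, s6}): φ is true.
  s1 (successors {s0, s1, s3}): φ is false.
  s2 (successors {s3, s6}): φ is false.
  s3 (successors {s1, s2, s6}): φ is true.
  s4 (successors {s2, s3, s5, s6}): φ is false.
  s5 (successors {s4, s5}): φ is false.
  s6 (successors {s0, s4, s5, s6}): φ is false.
  s7 (successors {s0, s1, s5, s6, s7}): φ is true.
For instance, at s4:
  At s4: q is false, r | <>r is true, so q & (r | <>r) is false.
    At s4: r is false, <>r is true, so r | <>r is true.
      At s4: <>r requires r at some successor in {s2, s3, s5, s6}.
        r holds at s2, so <>r is true at s4.
Satisfying worlds: {s0, s3, s7}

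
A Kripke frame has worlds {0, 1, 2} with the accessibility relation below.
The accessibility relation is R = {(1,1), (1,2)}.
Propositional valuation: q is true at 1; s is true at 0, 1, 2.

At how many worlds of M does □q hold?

2

Let φ = □q. Evaluate φ at each world:
  0 (successors ∅): φ is true.
  1 (successors {1, 2}): φ is false.
  2 (successors ∅): φ is true.
For instance, at 1:
  At 1: □q requires q at every successor {1, 2}.
    q fails at 2, so □q is false at 1.
Satisfying worlds: {0, 2}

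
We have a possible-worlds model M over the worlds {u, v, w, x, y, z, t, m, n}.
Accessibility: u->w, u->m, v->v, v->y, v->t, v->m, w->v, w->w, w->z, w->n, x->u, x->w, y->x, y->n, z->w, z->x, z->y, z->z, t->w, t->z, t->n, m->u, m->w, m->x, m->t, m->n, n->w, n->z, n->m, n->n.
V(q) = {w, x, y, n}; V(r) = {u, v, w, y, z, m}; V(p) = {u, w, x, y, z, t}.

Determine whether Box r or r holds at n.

At n: Box r is false, r is false, so Box r or r is false.
  At n: Box r requires r at every successor {w, z, m, n}.
    r fails at n, so Box r is false at n.

No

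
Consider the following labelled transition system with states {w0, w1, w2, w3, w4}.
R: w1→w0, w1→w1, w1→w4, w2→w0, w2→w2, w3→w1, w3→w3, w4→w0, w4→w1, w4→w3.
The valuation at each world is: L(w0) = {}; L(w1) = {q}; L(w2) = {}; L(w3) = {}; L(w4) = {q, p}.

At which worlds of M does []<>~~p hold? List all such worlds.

w0

Let φ = []<>~~p. Evaluate φ at each world:
  w0 (successors ∅): φ is true.
  w1 (successors {w0, w1, w4}): φ is false.
  w2 (successors {w0, w2}): φ is false.
  w3 (successors {w1, w3}): φ is false.
  w4 (successors {w0, w1, w3}): φ is false.
For instance, at w2:
  At w2: []<>~~p requires <>~~p at every successor {w0, w2}.
    <>~~p fails at w0, so []<>~~p is false at w2.
      At w0: no accessible worlds, so <>~~p is false.
Satisfying worlds: {w0}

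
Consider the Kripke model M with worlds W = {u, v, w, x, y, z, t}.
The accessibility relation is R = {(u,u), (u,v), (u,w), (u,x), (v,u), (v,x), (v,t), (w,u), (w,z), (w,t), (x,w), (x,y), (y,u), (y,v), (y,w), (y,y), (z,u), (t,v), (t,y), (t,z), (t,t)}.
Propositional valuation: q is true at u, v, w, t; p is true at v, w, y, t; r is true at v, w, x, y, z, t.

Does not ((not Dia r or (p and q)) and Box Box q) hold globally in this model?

Recall that Box ψ holds at a world iff ψ holds at every accessible world, and Dia ψ holds iff ψ holds at some accessible world.
Let φ = not ((not Dia r or (p and q)) and Box Box q). Evaluate φ at each world:
  u (successors {u, v, w, x}): φ is true.
  v (successors {u, x, t}): φ is true.
  w (successors {u, z, t}): φ is true.
  x (successors {w, y}): φ is true.
  y (successors {u, v, w, y}): φ is true.
  z (successors {u}): φ is true.
  t (successors {v, y, z, t}): φ is true.
For instance, at u:
  At u: (not Dia r or (p and q)) and Box Box q is false, so not ((not Dia r or (p and q)) and Box Box q) is true.
    At u: not Dia r or (p and q) is false, Box Box q is false, so (not Dia r or (p and q)) and Box Box q is false.
      At u: not Dia r is false, p and q is false, so not Dia r or (p and q) is false.
      At u: Box Box q requires Box q at every successor {u, v, w, x}.
        Box q fails at u, so Box Box q is false at u.

Yes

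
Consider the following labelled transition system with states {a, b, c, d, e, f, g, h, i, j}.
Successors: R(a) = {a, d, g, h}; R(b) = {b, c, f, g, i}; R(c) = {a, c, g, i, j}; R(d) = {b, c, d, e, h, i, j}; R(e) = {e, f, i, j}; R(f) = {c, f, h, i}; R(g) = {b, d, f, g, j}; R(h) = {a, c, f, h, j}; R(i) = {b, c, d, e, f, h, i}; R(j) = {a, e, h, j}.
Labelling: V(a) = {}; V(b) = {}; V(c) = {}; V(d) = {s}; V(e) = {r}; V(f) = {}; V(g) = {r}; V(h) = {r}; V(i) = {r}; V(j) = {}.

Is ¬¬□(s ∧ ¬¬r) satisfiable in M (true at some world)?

No

Let φ = ¬¬□(s ∧ ¬¬r). Evaluate φ at each world:
  a (successors {a, d, g, h}): φ is false.
  b (successors {b, c, f, g, i}): φ is false.
  c (successors {a, c, g, i, j}): φ is false.
  d (successors {b, c, d, e, h, i, j}): φ is false.
  e (successors {e, f, i, j}): φ is false.
  f (successors {c, f, h, i}): φ is false.
  g (successors {b, d, f, g, j}): φ is false.
  h (successors {a, c, f, h, j}): φ is false.
  i (successors {b, c, d, e, f, h, i}): φ is false.
  j (successors {a, e, h, j}): φ is false.
For instance, at e:
  At e: ¬□(s ∧ ¬¬r) is true, so ¬¬□(s ∧ ¬¬r) is false.
    At e: □(s ∧ ¬¬r) is false, so ¬□(s ∧ ¬¬r) is true.
      At e: □(s ∧ ¬¬r) requires s ∧ ¬¬r at every successor {e, f, i, j}.
        s ∧ ¬¬r fails at e, so □(s ∧ ¬¬r) is false at e.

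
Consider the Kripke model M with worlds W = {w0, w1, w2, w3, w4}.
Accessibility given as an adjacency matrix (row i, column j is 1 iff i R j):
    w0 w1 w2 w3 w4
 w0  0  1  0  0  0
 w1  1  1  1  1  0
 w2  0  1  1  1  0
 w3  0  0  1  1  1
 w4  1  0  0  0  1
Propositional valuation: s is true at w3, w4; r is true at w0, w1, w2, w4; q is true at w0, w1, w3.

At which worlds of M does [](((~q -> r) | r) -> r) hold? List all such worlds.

Let φ = [](((~q -> r) | r) -> r). Evaluate φ at each world:
  w0 (successors {w1}): φ is true.
  w1 (successors {w0, w1, w2, w3}): φ is false.
  w2 (successors {w1, w2, w3}): φ is false.
  w3 (successors {w2, w3, w4}): φ is false.
  w4 (successors {w0, w4}): φ is true.
For instance, at w3:
  At w3: [](((~q -> r) | r) -> r) requires ((~q -> r) | r) -> r at every successor {w2, w3, w4}.
    ((~q -> r) | r) -> r fails at w3, so [](((~q -> r) | r) -> r) is false at w3.
Satisfying worlds: {w0, w4}

w0, w4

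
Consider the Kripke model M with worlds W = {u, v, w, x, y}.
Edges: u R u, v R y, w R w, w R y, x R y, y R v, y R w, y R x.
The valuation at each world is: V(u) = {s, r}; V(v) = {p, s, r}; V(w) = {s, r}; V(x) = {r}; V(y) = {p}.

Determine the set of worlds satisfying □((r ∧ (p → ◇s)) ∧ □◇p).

none

Let φ = □((r ∧ (p → ◇s)) ∧ □◇p). Evaluate φ at each world:
  u (successors {u}): φ is false.
  v (successors {y}): φ is false.
  w (successors {w, y}): φ is false.
  x (successors {y}): φ is false.
  y (successors {v, w, x}): φ is false.
For instance, at u:
  At u: □((r ∧ (p → ◇s)) ∧ □◇p) requires (r ∧ (p → ◇s)) ∧ □◇p at every successor {u}.
    (r ∧ (p → ◇s)) ∧ □◇p fails at u, so □((r ∧ (p → ◇s)) ∧ □◇p) is false at u.
      At u: r ∧ (p → ◇s) is true, □◇p is false, so (r ∧ (p → ◇s)) ∧ □◇p is false.
Satisfying worlds: none.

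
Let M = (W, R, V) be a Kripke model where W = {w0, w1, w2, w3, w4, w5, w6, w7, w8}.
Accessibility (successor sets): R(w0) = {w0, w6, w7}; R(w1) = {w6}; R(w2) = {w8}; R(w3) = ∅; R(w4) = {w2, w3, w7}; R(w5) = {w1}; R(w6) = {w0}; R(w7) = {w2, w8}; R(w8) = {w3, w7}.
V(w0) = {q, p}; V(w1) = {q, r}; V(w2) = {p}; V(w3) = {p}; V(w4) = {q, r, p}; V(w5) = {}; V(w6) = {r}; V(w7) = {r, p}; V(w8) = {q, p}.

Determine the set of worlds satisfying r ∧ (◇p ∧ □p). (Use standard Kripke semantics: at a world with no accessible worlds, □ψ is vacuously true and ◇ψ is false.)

Recall that □ψ holds at a world iff ψ holds at every accessible world, and ◇ψ holds iff ψ holds at some accessible world.
Let φ = r ∧ (◇p ∧ □p). Evaluate φ at each world:
  w0 (successors {w0, w6, w7}): φ is false.
  w1 (successors {w6}): φ is false.
  w2 (successors {w8}): φ is false.
  w3 (successors ∅): φ is false.
  w4 (successors {w2, w3, w7}): φ is true.
  w5 (successors {w1}): φ is false.
  w6 (successors {w0}): φ is true.
  w7 (successors {w2, w8}): φ is true.
  w8 (successors {w3, w7}): φ is false.
For instance, at w8:
  At w8: r is false, ◇p ∧ □p is true, so r ∧ (◇p ∧ □p) is false.
    At w8: ◇p is true, □p is true, so ◇p ∧ □p is true.
      At w8: ◇p requires p at some successor in {w3, w7}.
        p holds at w3, so ◇p is true at w8.
      At w8: □p requires p at every successor {w3, w7}.
        At w3: p is true.
        At w7: p is true.
      So □p is true at w8.
Satisfying worlds: {w4, w6, w7}

w4, w6, w7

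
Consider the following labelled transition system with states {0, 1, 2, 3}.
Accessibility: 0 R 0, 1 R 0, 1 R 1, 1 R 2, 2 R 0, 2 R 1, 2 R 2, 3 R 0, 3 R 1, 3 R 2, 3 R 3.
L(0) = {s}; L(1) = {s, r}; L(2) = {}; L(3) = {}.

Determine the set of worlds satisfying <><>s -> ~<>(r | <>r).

0

Let φ = <><>s -> ~<>(r | <>r). Evaluate φ at each world:
  0 (successors {0}): φ is true.
  1 (successors {0, 1, 2}): φ is false.
  2 (successors {0, 1, 2}): φ is false.
  3 (successors {0, 1, 2, 3}): φ is false.
For instance, at 1:
  At 1: <><>s is true, ~<>(r | <>r) is false, so <><>s -> ~<>(r | <>r) is false.
    At 1: <><>s requires <>s at some successor in {0, 1, 2}.
      <>s holds at 0, so <><>s is true at 1.
    At 1: <>(r | <>r) is true, so ~<>(r | <>r) is false.
      At 1: <>(r | <>r) requires r | <>r at some successor in {0, 1, 2}.
        r | <>r holds at 1, so <>(r | <>r) is true at 1.
Satisfying worlds: {0}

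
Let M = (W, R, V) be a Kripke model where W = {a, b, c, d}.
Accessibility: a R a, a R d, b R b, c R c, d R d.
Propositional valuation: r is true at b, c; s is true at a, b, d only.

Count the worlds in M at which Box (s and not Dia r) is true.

Let φ = Box (s and not Dia r). Evaluate φ at each world:
  a (successors {a, d}): φ is true.
  b (successors {b}): φ is false.
  c (successors {c}): φ is false.
  d (successors {d}): φ is true.
For instance, at a:
  At a: Box (s and not Dia r) requires s and not Dia r at every successor {a, d}.
      At a: s is true, not Dia r is true, so s and not Dia r is true.
      At d: s is true, not Dia r is true, so s and not Dia r is true.
  So Box (s and not Dia r) is true at a.
Satisfying worlds: {a, d}

2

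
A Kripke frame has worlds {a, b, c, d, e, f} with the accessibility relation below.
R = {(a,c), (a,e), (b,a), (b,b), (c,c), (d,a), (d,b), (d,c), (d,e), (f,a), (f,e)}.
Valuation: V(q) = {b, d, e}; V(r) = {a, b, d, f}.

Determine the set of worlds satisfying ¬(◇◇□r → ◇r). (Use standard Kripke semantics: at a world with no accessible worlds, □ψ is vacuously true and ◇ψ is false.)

Let φ = ¬(◇◇□r → ◇r). Evaluate φ at each world:
  a (successors {c, e}): φ is false.
  b (successors {a, b}): φ is false.
  c (successors {c}): φ is false.
  d (successors {a, b, c, e}): φ is false.
  e (successors ∅): φ is false.
  f (successors {a, e}): φ is false.
For instance, at c:
  At c: ◇◇□r → ◇r is true, so ¬(◇◇□r → ◇r) is false.
    At c: ◇◇□r is false, ◇r is false, so ◇◇□r → ◇r is true.
      At c: ◇◇□r requires ◇□r at some successor in {c}.
        At c: ◇□r is false.
      So ◇◇□r is false at c.
      At c: ◇r requires r at some successor in {c}.
        At c: r is false.
      So ◇r is false at c.
Satisfying worlds: none.

none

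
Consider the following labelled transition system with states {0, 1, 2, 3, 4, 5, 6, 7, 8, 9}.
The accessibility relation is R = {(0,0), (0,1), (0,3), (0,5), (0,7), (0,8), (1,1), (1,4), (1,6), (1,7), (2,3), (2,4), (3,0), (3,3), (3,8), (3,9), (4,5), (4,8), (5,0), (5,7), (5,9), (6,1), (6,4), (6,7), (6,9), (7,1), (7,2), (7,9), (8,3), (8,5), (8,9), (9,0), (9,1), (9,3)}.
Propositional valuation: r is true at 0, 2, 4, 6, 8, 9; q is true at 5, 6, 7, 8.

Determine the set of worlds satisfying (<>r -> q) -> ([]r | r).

0, 1, 2, 3, 4, 6, 8, 9

Recall that []ψ holds at a world iff ψ holds at every accessible world, and <>ψ holds iff ψ holds at some accessible world.
Let φ = (<>r -> q) -> ([]r | r). Evaluate φ at each world:
  0 (successors {0, 1, 3, 5, 7, 8}): φ is true.
  1 (successors {1, 4, 6, 7}): φ is true.
  2 (successors {3, 4}): φ is true.
  3 (successors {0, 3, 8, 9}): φ is true.
  4 (successors {5, 8}): φ is true.
  5 (successors {0, 7, 9}): φ is false.
  6 (successors {1, 4, 7, 9}): φ is true.
  7 (successors {1, 2, 9}): φ is false.
  8 (successors {3, 5, 9}): φ is true.
  9 (successors {0, 1, 3}): φ is true.
For instance, at 8:
  At 8: <>r -> q is true, []r | r is true, so (<>r -> q) -> ([]r | r) is true.
    At 8: <>r is true, q is true, so <>r -> q is true.
      At 8: <>r requires r at some successor in {3, 5, 9}.
        r holds at 9, so <>r is true at 8.
    At 8: []r is false, r is true, so []r | r is true.
      At 8: []r requires r at every successor {3, 5, 9}.
        r fails at 3, so []r is false at 8.
Satisfying worlds: {0, 1, 2, 3, 4, 6, 8, 9}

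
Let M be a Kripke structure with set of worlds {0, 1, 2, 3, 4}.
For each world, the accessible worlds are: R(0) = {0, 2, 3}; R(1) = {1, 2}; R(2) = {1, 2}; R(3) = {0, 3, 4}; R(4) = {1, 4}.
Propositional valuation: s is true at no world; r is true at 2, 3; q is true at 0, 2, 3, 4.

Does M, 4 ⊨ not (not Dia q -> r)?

At 4: not Dia q -> r is true, so not (not Dia q -> r) is false.
  At 4: not Dia q is false, r is false, so not Dia q -> r is true.
    At 4: Dia q is true, so not Dia q is false.
      At 4: Dia q requires q at some successor in {1, 4}.
        q holds at 4, so Dia q is true at 4.

No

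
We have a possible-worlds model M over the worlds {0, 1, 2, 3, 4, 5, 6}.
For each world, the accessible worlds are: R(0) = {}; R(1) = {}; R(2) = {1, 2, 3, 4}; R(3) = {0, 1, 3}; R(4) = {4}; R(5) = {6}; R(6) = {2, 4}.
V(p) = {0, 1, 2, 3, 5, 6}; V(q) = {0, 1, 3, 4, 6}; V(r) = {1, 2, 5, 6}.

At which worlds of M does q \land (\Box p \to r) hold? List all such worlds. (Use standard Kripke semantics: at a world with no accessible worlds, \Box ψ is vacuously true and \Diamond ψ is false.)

Let φ = q \land (\Box p \to r). Evaluate φ at each world:
  0 (successors ∅): φ is false.
  1 (successors ∅): φ is true.
  2 (successors {1, 2, 3, 4}): φ is false.
  3 (successors {0, 1, 3}): φ is false.
  4 (successors {4}): φ is true.
  5 (successors {6}): φ is false.
  6 (successors {2, 4}): φ is true.
For instance, at 5:
  At 5: q is false, \Box p \to r is true, so q \land (\Box p \to r) is false.
    At 5: \Box p is true, r is true, so \Box p \to r is true.
      At 5: \Box p requires p at every successor {6}.
        At 6: p is true.
      So \Box p is true at 5.
Satisfying worlds: {1, 4, 6}

1, 4, 6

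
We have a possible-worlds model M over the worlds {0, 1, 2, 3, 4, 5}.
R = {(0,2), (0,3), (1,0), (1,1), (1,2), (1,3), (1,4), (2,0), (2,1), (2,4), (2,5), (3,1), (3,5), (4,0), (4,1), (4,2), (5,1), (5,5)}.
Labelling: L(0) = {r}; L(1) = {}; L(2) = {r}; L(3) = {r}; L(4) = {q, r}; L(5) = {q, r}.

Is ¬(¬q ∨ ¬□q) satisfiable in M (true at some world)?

No

Let φ = ¬(¬q ∨ ¬□q). Evaluate φ at each world:
  0 (successors {2, 3}): φ is false.
  1 (successors {0, 1, 2, 3, 4}): φ is false.
  2 (successors {0, 1, 4, 5}): φ is false.
  3 (successors {1, 5}): φ is false.
  4 (successors {0, 1, 2}): φ is false.
  5 (successors {1, 5}): φ is false.
For instance, at 3:
  At 3: ¬q ∨ ¬□q is true, so ¬(¬q ∨ ¬□q) is false.
    At 3: ¬q is true, ¬□q is true, so ¬q ∨ ¬□q is true.
      At 3: □q is false, so ¬□q is true.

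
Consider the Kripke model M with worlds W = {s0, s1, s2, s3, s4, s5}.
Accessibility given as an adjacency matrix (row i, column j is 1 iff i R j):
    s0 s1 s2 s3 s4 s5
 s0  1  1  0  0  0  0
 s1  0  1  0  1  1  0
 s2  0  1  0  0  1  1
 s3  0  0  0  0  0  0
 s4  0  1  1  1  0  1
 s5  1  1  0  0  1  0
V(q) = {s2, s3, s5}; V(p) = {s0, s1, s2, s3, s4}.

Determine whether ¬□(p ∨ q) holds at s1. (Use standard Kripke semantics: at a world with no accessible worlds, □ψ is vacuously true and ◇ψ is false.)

No

At s1: □(p ∨ q) is true, so ¬□(p ∨ q) is false.
  At s1: □(p ∨ q) requires p ∨ q at every successor {s1, s3, s4}.
    At s1: p ∨ q is true.
    At s3: p ∨ q is true.
    At s4: p ∨ q is true.
  So □(p ∨ q) is true at s1.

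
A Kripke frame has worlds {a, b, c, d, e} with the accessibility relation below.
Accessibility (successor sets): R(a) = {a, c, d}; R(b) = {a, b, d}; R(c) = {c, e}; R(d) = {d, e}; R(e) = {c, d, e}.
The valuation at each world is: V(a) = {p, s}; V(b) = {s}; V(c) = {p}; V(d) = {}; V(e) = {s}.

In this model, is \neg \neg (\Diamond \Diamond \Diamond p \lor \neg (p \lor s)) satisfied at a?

At a: \neg (\Diamond \Diamond \Diamond p \lor \neg (p \lor s)) is false, so \neg \neg (\Diamond \Diamond \Diamond p \lor \neg (p \lor s)) is true.
  At a: \Diamond \Diamond \Diamond p \lor \neg (p \lor s) is true, so \neg (\Diamond \Diamond \Diamond p \lor \neg (p \lor s)) is false.
    At a: \Diamond \Diamond \Diamond p is true, \neg (p \lor s) is false, so \Diamond \Diamond \Diamond p \lor \neg (p \lor s) is true.
      At a: \Diamond \Diamond \Diamond p requires \Diamond \Diamond p at some successor in {a, c, d}.
        \Diamond \Diamond p holds at a, so \Diamond \Diamond \Diamond p is true at a.

Yes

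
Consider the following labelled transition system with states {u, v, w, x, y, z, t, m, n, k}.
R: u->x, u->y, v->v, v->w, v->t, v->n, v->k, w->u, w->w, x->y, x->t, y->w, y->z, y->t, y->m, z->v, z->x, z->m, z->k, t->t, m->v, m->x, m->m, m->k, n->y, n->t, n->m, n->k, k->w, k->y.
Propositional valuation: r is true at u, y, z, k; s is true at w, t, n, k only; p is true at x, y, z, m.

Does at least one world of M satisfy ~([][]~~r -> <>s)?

No

Let φ = ~([][]~~r -> <>s). Evaluate φ at each world:
  u (successors {x, y}): φ is false.
  v (successors {v, w, t, n, k}): φ is false.
  w (successors {u, w}): φ is false.
  x (successors {y, t}): φ is false.
  y (successors {w, z, t, m}): φ is false.
  z (successors {v, x, m, k}): φ is false.
  t (successors {t}): φ is false.
  m (successors {v, x, m, k}): φ is false.
  n (successors {y, t, m, k}): φ is false.
  k (successors {w, y}): φ is false.
For instance, at z:
  At z: [][]~~r -> <>s is true, so ~([][]~~r -> <>s) is false.
    At z: [][]~~r is false, <>s is true, so [][]~~r -> <>s is true.
      At z: [][]~~r requires []~~r at every successor {v, x, m, k}.
        []~~r fails at v, so [][]~~r is false at z.
      At z: <>s requires s at some successor in {v, x, m, k}.
        s holds at k, so <>s is true at z.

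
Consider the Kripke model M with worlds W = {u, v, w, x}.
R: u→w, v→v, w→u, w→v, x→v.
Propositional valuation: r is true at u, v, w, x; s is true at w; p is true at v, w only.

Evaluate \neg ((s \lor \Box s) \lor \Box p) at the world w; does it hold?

At w: (s \lor \Box s) \lor \Box p is true, so \neg ((s \lor \Box s) \lor \Box p) is false.
  At w: s \lor \Box s is true, \Box p is false, so (s \lor \Box s) \lor \Box p is true.
    At w: s is true, \Box s is false, so s \lor \Box s is true.
      At w: \Box s requires s at every successor {u, v}.
        s fails at u, so \Box s is false at w.
    At w: \Box p requires p at every successor {u, v}.
      p fails at u, so \Box p is false at w.

No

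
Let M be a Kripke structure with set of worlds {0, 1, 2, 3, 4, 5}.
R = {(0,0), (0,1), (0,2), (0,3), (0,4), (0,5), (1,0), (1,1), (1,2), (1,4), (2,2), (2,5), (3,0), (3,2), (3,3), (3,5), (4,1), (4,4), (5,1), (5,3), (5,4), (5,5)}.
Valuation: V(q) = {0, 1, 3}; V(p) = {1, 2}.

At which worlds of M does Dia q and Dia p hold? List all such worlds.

0, 1, 3, 4, 5

Recall that Dia ψ holds at a world iff ψ holds at some accessible world.
Let φ = Dia q and Dia p. Evaluate φ at each world:
  0 (successors {0, 1, 2, 3, 4, 5}): φ is true.
  1 (successors {0, 1, 2, 4}): φ is true.
  2 (successors {2, 5}): φ is false.
  3 (successors {0, 2, 3, 5}): φ is true.
  4 (successors {1, 4}): φ is true.
  5 (successors {1, 3, 4, 5}): φ is true.
For instance, at 4:
  At 4: Dia q is true, Dia p is true, so Dia q and Dia p is true.
    At 4: Dia q requires q at some successor in {1, 4}.
      q holds at 1, so Dia q is true at 4.
    At 4: Dia p requires p at some successor in {1, 4}.
      p holds at 1, so Dia p is true at 4.
Satisfying worlds: {0, 1, 3, 4, 5}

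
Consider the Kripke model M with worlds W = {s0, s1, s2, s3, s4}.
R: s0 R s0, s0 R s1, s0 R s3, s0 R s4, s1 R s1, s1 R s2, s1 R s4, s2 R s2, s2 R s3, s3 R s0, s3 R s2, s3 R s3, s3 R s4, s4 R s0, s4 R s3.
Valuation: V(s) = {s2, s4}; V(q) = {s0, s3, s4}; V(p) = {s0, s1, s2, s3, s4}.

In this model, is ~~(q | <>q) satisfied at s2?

At s2: ~(q | <>q) is false, so ~~(q | <>q) is true.
  At s2: q | <>q is true, so ~(q | <>q) is false.
    At s2: q is false, <>q is true, so q | <>q is true.
      At s2: <>q requires q at some successor in {s2, s3}.
        q holds at s3, so <>q is true at s2.

Yes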